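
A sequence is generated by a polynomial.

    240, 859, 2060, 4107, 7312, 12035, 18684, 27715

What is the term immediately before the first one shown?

619, 1201, 2047, 3205, 4723, 6649, 9031
582, 846, 1158, 1518, 1926, 2382
264, 312, 360, 408, 456
48, 48, 48, 48
The fourth differences are constant at 48.
Work back: 264 − 48 = 216;  582 − 216 = 366;  619 − 366 = 253;  240 − 253 = -13

-13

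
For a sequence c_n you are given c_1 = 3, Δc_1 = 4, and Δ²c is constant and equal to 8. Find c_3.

Build the table forward from the leading diagonal:
D2: 8  8  8
D1: 4  12  20
c: 3  7  19

19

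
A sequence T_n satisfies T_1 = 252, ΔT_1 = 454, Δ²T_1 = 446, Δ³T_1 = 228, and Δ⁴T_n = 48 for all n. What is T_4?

3180

Build the table forward from the leading diagonal:
D4: 48, 48, 48, 48
D3: 228, 276, 324, 372
D2: 446, 674, 950, 1274
D1: 454, 900, 1574, 2524
T: 252, 706, 1606, 3180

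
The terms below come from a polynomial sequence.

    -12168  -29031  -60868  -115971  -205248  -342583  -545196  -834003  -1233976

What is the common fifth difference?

-360

D1: -16863, -31837, -55103, -89277, -137335, -202613, -288807, -399973
D2: -14974, -23266, -34174, -48058, -65278, -86194, -111166
D3: -8292, -10908, -13884, -17220, -20916, -24972
D4: -2616, -2976, -3336, -3696, -4056
D5: -360, -360, -360, -360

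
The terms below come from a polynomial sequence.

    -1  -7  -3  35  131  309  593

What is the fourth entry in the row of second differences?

82

Δ: -6, 4, 38, 96, 178, 284
Δ²: 10, 34, 58, 82, 106
Δ³: 24, 24, 24, 24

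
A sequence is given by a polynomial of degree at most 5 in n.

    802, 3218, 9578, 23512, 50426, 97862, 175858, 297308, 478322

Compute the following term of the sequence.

738586

D1: 2416 , 6360 , 13934 , 26914 , 47436 , 77996 , 121450 , 181014
D2: 3944 , 7574 , 12980 , 20522 , 30560 , 43454 , 59564
D3: 3630 , 5406 , 7542 , 10038 , 12894 , 16110
D4: 1776 , 2136 , 2496 , 2856 , 3216
D5: 360 , 360 , 360 , 360
Constant fifth difference = 360, so extend:
3216 + 360 = 3576;  16110 + 3576 = 19686;  59564 + 19686 = 79250;  181014 + 79250 = 260264;  478322 + 260264 = 738586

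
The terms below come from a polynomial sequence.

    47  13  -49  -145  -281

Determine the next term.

-34  -62  -96  -136
-28  -34  -40
-6  -6
The third differences are constant (-6).
-40 − 6 = -46;  -136 − 46 = -182;  -281 − 182 = -463

-463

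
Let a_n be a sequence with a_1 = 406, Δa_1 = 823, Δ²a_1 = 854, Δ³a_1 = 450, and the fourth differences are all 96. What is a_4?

5887

Build the table forward from the leading diagonal:
D4: 96  96  96  96
D3: 450  546  642  738
D2: 854  1304  1850  2492
D1: 823  1677  2981  4831
a: 406  1229  2906  5887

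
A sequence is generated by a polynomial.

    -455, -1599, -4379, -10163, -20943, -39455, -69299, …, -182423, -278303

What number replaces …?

Using the first 7 terms:
Δ: -1144, -2780, -5784, -10780, -18512, -29844
Δ²: -1636, -3004, -4996, -7732, -11332
Δ³: -1368, -1992, -2736, -3600
Δ⁴: -624, -744, -864
Δ⁵: -120, -120
Constant fifth difference = -120.
Extend forward: -864 − 120 = -984;  -3600 − 984 = -4584;  -11332 − 4584 = -15916;  -29844 − 15916 = -45760;  -69299 − 45760 = -115059

-115059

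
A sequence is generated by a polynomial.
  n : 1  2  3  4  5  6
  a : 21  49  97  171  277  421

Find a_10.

First differences: 28, 48, 74, 106, 144
Second differences: 20, 26, 32, 38
Third differences: 6, 6, 6
Constant third difference = 6, so extend:
38 + 6 = 44;  144 + 44 = 188;  421 + 188 = 609
44 + 6 = 50;  188 + 50 = 238;  609 + 238 = 847
50 + 6 = 56;  238 + 56 = 294;  847 + 294 = 1141
56 + 6 = 62;  294 + 62 = 356;  1141 + 356 = 1497

1497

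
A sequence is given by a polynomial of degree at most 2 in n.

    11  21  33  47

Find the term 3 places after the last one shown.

D1: 10 , 12 , 14
D2: 2 , 2
Constant second difference = 2, so extend:
14 + 2 = 16;  47 + 16 = 63
16 + 2 = 18;  63 + 18 = 81
18 + 2 = 20;  81 + 20 = 101

101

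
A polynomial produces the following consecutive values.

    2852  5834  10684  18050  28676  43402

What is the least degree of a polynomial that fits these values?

First differences: 2982, 4850, 7366, 10626, 14726
Second differences: 1868, 2516, 3260, 4100
Third differences: 648, 744, 840
Fourth differences: 96, 96
The fourth differences are constant, so the polynomial has degree 4.

4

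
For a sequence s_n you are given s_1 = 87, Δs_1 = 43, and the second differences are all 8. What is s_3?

Build the table forward from the leading diagonal:
Δ²: 8, 8, 8
Δ: 43, 51, 59
s: 87, 130, 181

181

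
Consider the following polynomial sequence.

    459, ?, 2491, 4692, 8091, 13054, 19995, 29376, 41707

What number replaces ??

1170

Using the last 7 terms:
Δ: 2201  3399  4963  6941  9381  12331
Δ²: 1198  1564  1978  2440  2950
Δ³: 366  414  462  510
Δ⁴: 48  48  48
Constant fourth difference = 48.
Extend backward: 366 − 48 = 318;  1198 − 318 = 880;  2201 − 880 = 1321;  2491 − 1321 = 1170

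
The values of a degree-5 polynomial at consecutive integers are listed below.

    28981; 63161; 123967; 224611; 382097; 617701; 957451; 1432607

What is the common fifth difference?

480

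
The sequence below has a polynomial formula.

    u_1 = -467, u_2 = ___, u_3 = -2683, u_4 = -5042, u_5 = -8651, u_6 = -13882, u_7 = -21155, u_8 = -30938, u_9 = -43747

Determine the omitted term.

-1250

Using the last 7 terms:
D1: -2359  -3609  -5231  -7273  -9783  -12809
D2: -1250  -1622  -2042  -2510  -3026
D3: -372  -420  -468  -516
D4: -48  -48  -48
Constant fourth difference = -48.
Extend backward: -372 + 48 = -324;  -1250 + 324 = -926;  -2359 + 926 = -1433;  -2683 + 1433 = -1250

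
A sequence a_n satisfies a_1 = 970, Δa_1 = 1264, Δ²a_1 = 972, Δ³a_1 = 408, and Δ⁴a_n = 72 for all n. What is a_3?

Build the table forward from the leading diagonal:
Fourth differences: 72, 72, 72
Third differences: 408, 480, 552
Second differences: 972, 1380, 1860
First differences: 1264, 2236, 3616
a: 970, 2234, 4470

4470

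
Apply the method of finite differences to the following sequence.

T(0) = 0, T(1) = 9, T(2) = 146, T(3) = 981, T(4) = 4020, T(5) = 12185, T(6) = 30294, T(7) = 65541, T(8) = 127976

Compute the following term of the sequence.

D1: 9, 137, 835, 3039, 8165, 18109, 35247, 62435
D2: 128, 698, 2204, 5126, 9944, 17138, 27188
D3: 570, 1506, 2922, 4818, 7194, 10050
D4: 936, 1416, 1896, 2376, 2856
D5: 480, 480, 480, 480
Constant fifth difference = 480, so extend:
2856 + 480 = 3336;  10050 + 3336 = 13386;  27188 + 13386 = 40574;  62435 + 40574 = 103009;  127976 + 103009 = 230985

230985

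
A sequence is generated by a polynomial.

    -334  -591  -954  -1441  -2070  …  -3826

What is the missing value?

-2859

Using the first 5 terms:
Δ: -257, -363, -487, -629
Δ²: -106, -124, -142
Δ³: -18, -18
Constant third difference = -18.
Extend forward: -142 − 18 = -160;  -629 − 160 = -789;  -2070 − 789 = -2859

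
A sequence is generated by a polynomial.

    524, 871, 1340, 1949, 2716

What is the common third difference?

18

Δ: 347, 469, 609, 767
Δ²: 122, 140, 158
Δ³: 18, 18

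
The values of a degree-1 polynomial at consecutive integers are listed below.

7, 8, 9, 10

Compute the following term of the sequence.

Δ: 1, 1, 1
First differences constant at 1.
10 + 1 = 11

11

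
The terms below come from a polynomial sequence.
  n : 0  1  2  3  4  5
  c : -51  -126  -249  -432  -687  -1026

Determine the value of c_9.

Δ: -75, -123, -183, -255, -339
Δ²: -48, -60, -72, -84
Δ³: -12, -12, -12
The third differences are constant (-12).
-84 − 12 = -96;  -339 − 96 = -435;  -1026 − 435 = -1461
-96 − 12 = -108;  -435 − 108 = -543;  -1461 − 543 = -2004
-108 − 12 = -120;  -543 − 120 = -663;  -2004 − 663 = -2667
-120 − 12 = -132;  -663 − 132 = -795;  -2667 − 795 = -3462

-3462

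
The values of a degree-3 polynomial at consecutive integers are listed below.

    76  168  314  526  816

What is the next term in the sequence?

1196

First differences: 92, 146, 212, 290
Second differences: 54, 66, 78
Third differences: 12, 12
The third differences are constant (12).
78 + 12 = 90;  290 + 90 = 380;  816 + 380 = 1196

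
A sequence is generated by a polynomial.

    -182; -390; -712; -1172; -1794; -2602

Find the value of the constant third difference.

-24

Δ: -208, -322, -460, -622, -808
Δ²: -114, -138, -162, -186
Δ³: -24, -24, -24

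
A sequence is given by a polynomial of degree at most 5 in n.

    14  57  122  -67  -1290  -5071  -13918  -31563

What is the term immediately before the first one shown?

43, 65, -189, -1223, -3781, -8847, -17645
22, -254, -1034, -2558, -5066, -8798
-276, -780, -1524, -2508, -3732
-504, -744, -984, -1224
-240, -240, -240
The fifth differences are constant at -240.
Work back: -504 + 240 = -264;  -276 + 264 = -12;  22 + 12 = 34;  43 − 34 = 9;  14 − 9 = 5

5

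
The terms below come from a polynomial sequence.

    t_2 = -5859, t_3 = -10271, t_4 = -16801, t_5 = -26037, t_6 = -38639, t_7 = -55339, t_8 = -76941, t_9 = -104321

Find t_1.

-4412  -6530  -9236  -12602  -16700  -21602  -27380
-2118  -2706  -3366  -4098  -4902  -5778
-588  -660  -732  -804  -876
-72  -72  -72  -72
The fourth differences are constant at -72.
Work back: -588 + 72 = -516;  -2118 + 516 = -1602;  -4412 + 1602 = -2810;  -5859 + 2810 = -3049

-3049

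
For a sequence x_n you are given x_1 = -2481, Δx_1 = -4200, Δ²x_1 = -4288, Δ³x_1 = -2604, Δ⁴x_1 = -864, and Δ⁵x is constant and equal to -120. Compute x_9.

Build the table forward from the leading diagonal:
D5: -120  -120  -120  -120  -120  -120  -120  -120  -120
D4: -864  -984  -1104  -1224  -1344  -1464  -1584  -1704  -1824
D3: -2604  -3468  -4452  -5556  -6780  -8124  -9588  -11172  -12876
D2: -4288  -6892  -10360  -14812  -20368  -27148  -35272  -44860  -56032
D1: -4200  -8488  -15380  -25740  -40552  -60920  -88068  -123340  -168200
x: -2481  -6681  -15169  -30549  -56289  -96841  -157761  -245829  -369169

-369169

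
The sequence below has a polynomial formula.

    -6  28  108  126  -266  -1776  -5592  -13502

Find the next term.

-28014

First differences: 34 , 80 , 18 , -392 , -1510 , -3816 , -7910
Second differences: 46 , -62 , -410 , -1118 , -2306 , -4094
Third differences: -108 , -348 , -708 , -1188 , -1788
Fourth differences: -240 , -360 , -480 , -600
Fifth differences: -120 , -120 , -120
The fifth differences are constant (-120).
-600 − 120 = -720;  -1788 − 720 = -2508;  -4094 − 2508 = -6602;  -7910 − 6602 = -14512;  -13502 − 14512 = -28014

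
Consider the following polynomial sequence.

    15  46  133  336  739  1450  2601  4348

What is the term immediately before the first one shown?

First differences: 31  87  203  403  711  1151  1747
Second differences: 56  116  200  308  440  596
Third differences: 60  84  108  132  156
Fourth differences: 24  24  24  24
The fourth differences are constant at 24.
Work back: 60 − 24 = 36;  56 − 36 = 20;  31 − 20 = 11;  15 − 11 = 4

4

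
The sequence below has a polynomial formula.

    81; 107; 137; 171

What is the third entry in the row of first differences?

Δ: 26, 30, 34
Δ²: 4, 4

34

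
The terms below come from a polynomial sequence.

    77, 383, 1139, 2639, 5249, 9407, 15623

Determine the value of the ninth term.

36629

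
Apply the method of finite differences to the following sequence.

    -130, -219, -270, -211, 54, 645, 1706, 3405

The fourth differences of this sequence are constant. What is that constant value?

Δ: -89, -51, 59, 265, 591, 1061, 1699
Δ²: 38, 110, 206, 326, 470, 638
Δ³: 72, 96, 120, 144, 168
Δ⁴: 24, 24, 24, 24

24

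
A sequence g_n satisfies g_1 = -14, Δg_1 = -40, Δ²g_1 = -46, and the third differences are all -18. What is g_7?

Build the table forward from the leading diagonal:
Third differences: -18  -18  -18  -18  -18  -18  -18
Second differences: -46  -64  -82  -100  -118  -136  -154
First differences: -40  -86  -150  -232  -332  -450  -586
g: -14  -54  -140  -290  -522  -854  -1304

-1304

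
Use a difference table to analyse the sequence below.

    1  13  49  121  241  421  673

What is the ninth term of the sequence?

1441

12, 36, 72, 120, 180, 252
24, 36, 48, 60, 72
12, 12, 12, 12
Constant third difference = 12, so extend:
72 + 12 = 84;  252 + 84 = 336;  673 + 336 = 1009
84 + 12 = 96;  336 + 96 = 432;  1009 + 432 = 1441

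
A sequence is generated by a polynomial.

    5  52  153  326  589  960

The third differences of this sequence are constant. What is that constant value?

18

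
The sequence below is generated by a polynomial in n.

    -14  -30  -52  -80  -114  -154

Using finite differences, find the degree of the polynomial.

2

D1: -16, -22, -28, -34, -40
D2: -6, -6, -6, -6
The second differences are constant, so the polynomial has degree 2.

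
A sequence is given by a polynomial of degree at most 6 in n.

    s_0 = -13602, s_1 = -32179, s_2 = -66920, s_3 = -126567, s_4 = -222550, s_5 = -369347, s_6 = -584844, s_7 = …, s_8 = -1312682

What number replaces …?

-890695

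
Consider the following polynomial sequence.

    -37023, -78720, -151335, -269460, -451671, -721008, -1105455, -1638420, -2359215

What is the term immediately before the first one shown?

D1: -41697, -72615, -118125, -182211, -269337, -384447, -532965, -720795
D2: -30918, -45510, -64086, -87126, -115110, -148518, -187830
D3: -14592, -18576, -23040, -27984, -33408, -39312
D4: -3984, -4464, -4944, -5424, -5904
D5: -480, -480, -480, -480
The fifth differences are constant at -480.
Work back: -3984 + 480 = -3504;  -14592 + 3504 = -11088;  -30918 + 11088 = -19830;  -41697 + 19830 = -21867;  -37023 + 21867 = -15156

-15156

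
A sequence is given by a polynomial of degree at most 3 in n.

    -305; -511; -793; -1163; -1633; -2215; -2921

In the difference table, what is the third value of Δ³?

D1: -206, -282, -370, -470, -582, -706
D2: -76, -88, -100, -112, -124
D3: -12, -12, -12, -12

-12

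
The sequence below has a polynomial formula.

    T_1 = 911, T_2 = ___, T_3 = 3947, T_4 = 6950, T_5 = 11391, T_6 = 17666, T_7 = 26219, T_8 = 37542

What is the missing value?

Using the last 6 terms:
D1: 3003, 4441, 6275, 8553, 11323
D2: 1438, 1834, 2278, 2770
D3: 396, 444, 492
D4: 48, 48
Constant fourth difference = 48.
Extend backward: 396 − 48 = 348;  1438 − 348 = 1090;  3003 − 1090 = 1913;  3947 − 1913 = 2034

2034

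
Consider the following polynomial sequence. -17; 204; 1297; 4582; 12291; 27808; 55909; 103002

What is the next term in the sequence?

177367

D1: 221, 1093, 3285, 7709, 15517, 28101, 47093
D2: 872, 2192, 4424, 7808, 12584, 18992
D3: 1320, 2232, 3384, 4776, 6408
D4: 912, 1152, 1392, 1632
D5: 240, 240, 240
Fifth differences constant at 240.
1632 + 240 = 1872;  6408 + 1872 = 8280;  18992 + 8280 = 27272;  47093 + 27272 = 74365;  103002 + 74365 = 177367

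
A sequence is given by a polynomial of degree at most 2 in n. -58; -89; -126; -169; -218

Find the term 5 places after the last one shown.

D1: -31, -37, -43, -49
D2: -6, -6, -6
Constant second difference = -6, so extend:
-49 − 6 = -55;  -218 − 55 = -273
-55 − 6 = -61;  -273 − 61 = -334
-61 − 6 = -67;  -334 − 67 = -401
-67 − 6 = -73;  -401 − 73 = -474
-73 − 6 = -79;  -474 − 79 = -553

-553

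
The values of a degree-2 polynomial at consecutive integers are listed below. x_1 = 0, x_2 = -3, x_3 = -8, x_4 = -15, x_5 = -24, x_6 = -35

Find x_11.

-120

D1: -3, -5, -7, -9, -11
D2: -2, -2, -2, -2
The second differences are constant (-2).
-11 − 2 = -13;  -35 − 13 = -48
-13 − 2 = -15;  -48 − 15 = -63
-15 − 2 = -17;  -63 − 17 = -80
-17 − 2 = -19;  -80 − 19 = -99
-19 − 2 = -21;  -99 − 21 = -120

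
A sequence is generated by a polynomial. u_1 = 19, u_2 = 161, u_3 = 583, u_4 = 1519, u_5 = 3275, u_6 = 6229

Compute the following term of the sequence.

First differences: 142  422  936  1756  2954
Second differences: 280  514  820  1198
Third differences: 234  306  378
Fourth differences: 72  72
The fourth differences are constant (72).
378 + 72 = 450;  1198 + 450 = 1648;  2954 + 1648 = 4602;  6229 + 4602 = 10831

10831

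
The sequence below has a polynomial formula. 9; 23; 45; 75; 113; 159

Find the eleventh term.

14, 22, 30, 38, 46
8, 8, 8, 8
Constant second difference = 8, so extend:
46 + 8 = 54;  159 + 54 = 213
54 + 8 = 62;  213 + 62 = 275
62 + 8 = 70;  275 + 70 = 345
70 + 8 = 78;  345 + 78 = 423
78 + 8 = 86;  423 + 86 = 509

509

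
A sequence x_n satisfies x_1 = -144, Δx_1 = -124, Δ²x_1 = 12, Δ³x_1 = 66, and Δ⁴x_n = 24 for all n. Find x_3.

-380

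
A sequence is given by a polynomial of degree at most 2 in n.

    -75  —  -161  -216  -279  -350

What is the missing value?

-114

Using the last 4 terms:
-55, -63, -71
-8, -8
Constant second difference = -8.
Extend backward: -55 + 8 = -47;  -161 + 47 = -114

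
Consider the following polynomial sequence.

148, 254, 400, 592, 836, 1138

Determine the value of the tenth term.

3046

D1: 106  146  192  244  302
D2: 40  46  52  58
D3: 6  6  6
The third differences are constant (6).
58 + 6 = 64;  302 + 64 = 366;  1138 + 366 = 1504
64 + 6 = 70;  366 + 70 = 436;  1504 + 436 = 1940
70 + 6 = 76;  436 + 76 = 512;  1940 + 512 = 2452
76 + 6 = 82;  512 + 82 = 594;  2452 + 594 = 3046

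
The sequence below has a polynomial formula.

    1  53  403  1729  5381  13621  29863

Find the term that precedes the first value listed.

1

52, 350, 1326, 3652, 8240, 16242
298, 976, 2326, 4588, 8002
678, 1350, 2262, 3414
672, 912, 1152
240, 240
The fifth differences are constant at 240.
Work back: 672 − 240 = 432;  678 − 432 = 246;  298 − 246 = 52;  52 − 52 = 0;  1 + 0 = 1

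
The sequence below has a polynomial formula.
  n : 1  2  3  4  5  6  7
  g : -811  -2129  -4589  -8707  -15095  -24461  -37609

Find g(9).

Δ: -1318, -2460, -4118, -6388, -9366, -13148
Δ²: -1142, -1658, -2270, -2978, -3782
Δ³: -516, -612, -708, -804
Δ⁴: -96, -96, -96
Constant fourth difference = -96, so extend:
-804 − 96 = -900;  -3782 − 900 = -4682;  -13148 − 4682 = -17830;  -37609 − 17830 = -55439
-900 − 96 = -996;  -4682 − 996 = -5678;  -17830 − 5678 = -23508;  -55439 − 23508 = -78947

-78947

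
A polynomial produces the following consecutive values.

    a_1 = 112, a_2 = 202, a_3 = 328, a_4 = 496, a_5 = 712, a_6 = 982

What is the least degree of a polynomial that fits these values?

90, 126, 168, 216, 270
36, 42, 48, 54
6, 6, 6
The third differences are constant, so the polynomial has degree 3.

3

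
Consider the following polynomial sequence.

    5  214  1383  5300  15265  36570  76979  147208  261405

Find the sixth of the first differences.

D1: 209, 1169, 3917, 9965, 21305, 40409, 70229, 114197
D2: 960, 2748, 6048, 11340, 19104, 29820, 43968
D3: 1788, 3300, 5292, 7764, 10716, 14148
D4: 1512, 1992, 2472, 2952, 3432
D5: 480, 480, 480, 480

40409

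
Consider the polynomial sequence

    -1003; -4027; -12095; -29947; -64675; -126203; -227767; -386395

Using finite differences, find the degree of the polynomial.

First differences: -3024, -8068, -17852, -34728, -61528, -101564, -158628
Second differences: -5044, -9784, -16876, -26800, -40036, -57064
Third differences: -4740, -7092, -9924, -13236, -17028
Fourth differences: -2352, -2832, -3312, -3792
Fifth differences: -480, -480, -480
The fifth differences are constant, so the polynomial has degree 5.

5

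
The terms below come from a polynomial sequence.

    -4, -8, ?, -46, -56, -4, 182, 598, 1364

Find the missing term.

-22

Using the last 6 terms:
-10  52  186  416  766
62  134  230  350
72  96  120
24  24
Constant fourth difference = 24.
Extend backward: 72 − 24 = 48;  62 − 48 = 14;  -10 − 14 = -24;  -46 + 24 = -22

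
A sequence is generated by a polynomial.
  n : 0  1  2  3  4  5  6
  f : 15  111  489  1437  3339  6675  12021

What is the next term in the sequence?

20049

Δ: 96, 378, 948, 1902, 3336, 5346
Δ²: 282, 570, 954, 1434, 2010
Δ³: 288, 384, 480, 576
Δ⁴: 96, 96, 96
Fourth differences constant at 96.
576 + 96 = 672;  2010 + 672 = 2682;  5346 + 2682 = 8028;  12021 + 8028 = 20049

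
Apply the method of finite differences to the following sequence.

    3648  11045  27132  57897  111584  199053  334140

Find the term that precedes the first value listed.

849

7397, 16087, 30765, 53687, 87469, 135087
8690, 14678, 22922, 33782, 47618
5988, 8244, 10860, 13836
2256, 2616, 2976
360, 360
The fifth differences are constant at 360.
Work back: 2256 − 360 = 1896;  5988 − 1896 = 4092;  8690 − 4092 = 4598;  7397 − 4598 = 2799;  3648 − 2799 = 849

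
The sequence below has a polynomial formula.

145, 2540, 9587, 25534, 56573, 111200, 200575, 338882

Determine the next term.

D1: 2395 , 7047 , 15947 , 31039 , 54627 , 89375 , 138307
D2: 4652 , 8900 , 15092 , 23588 , 34748 , 48932
D3: 4248 , 6192 , 8496 , 11160 , 14184
D4: 1944 , 2304 , 2664 , 3024
D5: 360 , 360 , 360
Constant fifth difference = 360, so extend:
3024 + 360 = 3384;  14184 + 3384 = 17568;  48932 + 17568 = 66500;  138307 + 66500 = 204807;  338882 + 204807 = 543689

543689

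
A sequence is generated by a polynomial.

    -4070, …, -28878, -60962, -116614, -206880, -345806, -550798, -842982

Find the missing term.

Using the last 7 terms:
-32084, -55652, -90266, -138926, -204992, -292184
-23568, -34614, -48660, -66066, -87192
-11046, -14046, -17406, -21126
-3000, -3360, -3720
-360, -360
Constant fifth difference = -360.
Extend backward: -3000 + 360 = -2640;  -11046 + 2640 = -8406;  -23568 + 8406 = -15162;  -32084 + 15162 = -16922;  -28878 + 16922 = -11956

-11956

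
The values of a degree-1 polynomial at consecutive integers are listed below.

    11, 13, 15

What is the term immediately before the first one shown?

9

2  2
The first differences are constant at 2.
Work back: 11 − 2 = 9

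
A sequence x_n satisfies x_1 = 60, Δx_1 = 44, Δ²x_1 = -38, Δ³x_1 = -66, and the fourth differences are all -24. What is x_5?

Build the table forward from the leading diagonal:
Δ⁴: -24  -24  -24  -24  -24
Δ³: -66  -90  -114  -138  -162
Δ²: -38  -104  -194  -308  -446
Δ: 44  6  -98  -292  -600
x: 60  104  110  12  -280

-280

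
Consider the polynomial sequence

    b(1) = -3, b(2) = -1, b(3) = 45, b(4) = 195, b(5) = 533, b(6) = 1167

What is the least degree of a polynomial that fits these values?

4

2, 46, 150, 338, 634
44, 104, 188, 296
60, 84, 108
24, 24
The fourth differences are constant, so the polynomial has degree 4.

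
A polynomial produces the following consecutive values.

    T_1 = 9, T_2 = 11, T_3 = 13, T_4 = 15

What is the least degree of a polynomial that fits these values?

1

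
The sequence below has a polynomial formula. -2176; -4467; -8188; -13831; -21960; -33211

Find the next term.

-2291, -3721, -5643, -8129, -11251
-1430, -1922, -2486, -3122
-492, -564, -636
-72, -72
Fourth differences constant at -72.
-636 − 72 = -708;  -3122 − 708 = -3830;  -11251 − 3830 = -15081;  -33211 − 15081 = -48292

-48292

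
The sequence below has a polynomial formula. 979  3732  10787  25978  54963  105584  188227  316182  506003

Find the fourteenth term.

3236328

First differences: 2753  7055  15191  28985  50621  82643  127955  189821
Second differences: 4302  8136  13794  21636  32022  45312  61866
Third differences: 3834  5658  7842  10386  13290  16554
Fourth differences: 1824  2184  2544  2904  3264
Fifth differences: 360  360  360  360
Fifth differences constant at 360.
3264 + 360 = 3624;  16554 + 3624 = 20178;  61866 + 20178 = 82044;  189821 + 82044 = 271865;  506003 + 271865 = 777868
3624 + 360 = 3984;  20178 + 3984 = 24162;  82044 + 24162 = 106206;  271865 + 106206 = 378071;  777868 + 378071 = 1155939
3984 + 360 = 4344;  24162 + 4344 = 28506;  106206 + 28506 = 134712;  378071 + 134712 = 512783;  1155939 + 512783 = 1668722
4344 + 360 = 4704;  28506 + 4704 = 33210;  134712 + 33210 = 167922;  512783 + 167922 = 680705;  1668722 + 680705 = 2349427
4704 + 360 = 5064;  33210 + 5064 = 38274;  167922 + 38274 = 206196;  680705 + 206196 = 886901;  2349427 + 886901 = 3236328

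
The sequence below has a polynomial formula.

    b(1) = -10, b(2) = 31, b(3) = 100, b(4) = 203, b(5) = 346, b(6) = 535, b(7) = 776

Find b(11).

D1: 41, 69, 103, 143, 189, 241
D2: 28, 34, 40, 46, 52
D3: 6, 6, 6, 6
Constant third difference = 6, so extend:
52 + 6 = 58;  241 + 58 = 299;  776 + 299 = 1075
58 + 6 = 64;  299 + 64 = 363;  1075 + 363 = 1438
64 + 6 = 70;  363 + 70 = 433;  1438 + 433 = 1871
70 + 6 = 76;  433 + 76 = 509;  1871 + 509 = 2380

2380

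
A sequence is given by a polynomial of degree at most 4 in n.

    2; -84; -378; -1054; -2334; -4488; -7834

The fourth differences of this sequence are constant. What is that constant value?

-48

Δ: -86, -294, -676, -1280, -2154, -3346
Δ²: -208, -382, -604, -874, -1192
Δ³: -174, -222, -270, -318
Δ⁴: -48, -48, -48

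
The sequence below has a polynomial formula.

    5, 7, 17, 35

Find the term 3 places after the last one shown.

137

D1: 2, 10, 18
D2: 8, 8
Constant second difference = 8, so extend:
18 + 8 = 26;  35 + 26 = 61
26 + 8 = 34;  61 + 34 = 95
34 + 8 = 42;  95 + 42 = 137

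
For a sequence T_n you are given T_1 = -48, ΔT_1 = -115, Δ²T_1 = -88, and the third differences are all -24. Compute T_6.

-1743

Build the table forward from the leading diagonal:
Third differences: -24, -24, -24, -24, -24, -24
Second differences: -88, -112, -136, -160, -184, -208
First differences: -115, -203, -315, -451, -611, -795
T: -48, -163, -366, -681, -1132, -1743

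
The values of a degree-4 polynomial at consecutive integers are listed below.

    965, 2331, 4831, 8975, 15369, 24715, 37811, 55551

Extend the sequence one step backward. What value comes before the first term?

319

Δ: 1366, 2500, 4144, 6394, 9346, 13096, 17740
Δ²: 1134, 1644, 2250, 2952, 3750, 4644
Δ³: 510, 606, 702, 798, 894
Δ⁴: 96, 96, 96, 96
The fourth differences are constant at 96.
Work back: 510 − 96 = 414;  1134 − 414 = 720;  1366 − 720 = 646;  965 − 646 = 319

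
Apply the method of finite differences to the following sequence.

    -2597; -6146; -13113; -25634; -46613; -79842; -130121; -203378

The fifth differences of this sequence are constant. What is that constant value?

-120

D1: -3549, -6967, -12521, -20979, -33229, -50279, -73257
D2: -3418, -5554, -8458, -12250, -17050, -22978
D3: -2136, -2904, -3792, -4800, -5928
D4: -768, -888, -1008, -1128
D5: -120, -120, -120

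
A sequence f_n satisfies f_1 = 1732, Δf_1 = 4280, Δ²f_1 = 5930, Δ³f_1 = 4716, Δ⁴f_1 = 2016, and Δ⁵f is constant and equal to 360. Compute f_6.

Build the table forward from the leading diagonal:
Δ⁵: 360  360  360  360  360  360
Δ⁴: 2016  2376  2736  3096  3456  3816
Δ³: 4716  6732  9108  11844  14940  18396
Δ²: 5930  10646  17378  26486  38330  53270
Δ: 4280  10210  20856  38234  64720  103050
f: 1732  6012  16222  37078  75312  140032

140032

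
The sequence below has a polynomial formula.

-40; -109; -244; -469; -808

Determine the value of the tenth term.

First differences: -69, -135, -225, -339
Second differences: -66, -90, -114
Third differences: -24, -24
Third differences constant at -24.
-114 − 24 = -138;  -339 − 138 = -477;  -808 − 477 = -1285
-138 − 24 = -162;  -477 − 162 = -639;  -1285 − 639 = -1924
-162 − 24 = -186;  -639 − 186 = -825;  -1924 − 825 = -2749
-186 − 24 = -210;  -825 − 210 = -1035;  -2749 − 1035 = -3784
-210 − 24 = -234;  -1035 − 234 = -1269;  -3784 − 1269 = -5053

-5053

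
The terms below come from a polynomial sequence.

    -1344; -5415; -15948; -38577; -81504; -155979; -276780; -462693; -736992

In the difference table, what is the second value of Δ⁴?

-3048

Δ: -4071, -10533, -22629, -42927, -74475, -120801, -185913, -274299
Δ²: -6462, -12096, -20298, -31548, -46326, -65112, -88386
Δ³: -5634, -8202, -11250, -14778, -18786, -23274
Δ⁴: -2568, -3048, -3528, -4008, -4488
Δ⁵: -480, -480, -480, -480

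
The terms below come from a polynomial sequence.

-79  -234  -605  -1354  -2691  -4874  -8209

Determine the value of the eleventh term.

-40869

-155, -371, -749, -1337, -2183, -3335
-216, -378, -588, -846, -1152
-162, -210, -258, -306
-48, -48, -48
The fourth differences are constant (-48).
-306 − 48 = -354;  -1152 − 354 = -1506;  -3335 − 1506 = -4841;  -8209 − 4841 = -13050
-354 − 48 = -402;  -1506 − 402 = -1908;  -4841 − 1908 = -6749;  -13050 − 6749 = -19799
-402 − 48 = -450;  -1908 − 450 = -2358;  -6749 − 2358 = -9107;  -19799 − 9107 = -28906
-450 − 48 = -498;  -2358 − 498 = -2856;  -9107 − 2856 = -11963;  -28906 − 11963 = -40869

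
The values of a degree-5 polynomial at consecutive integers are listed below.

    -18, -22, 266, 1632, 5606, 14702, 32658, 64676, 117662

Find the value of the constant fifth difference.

First differences: -4, 288, 1366, 3974, 9096, 17956, 32018, 52986
Second differences: 292, 1078, 2608, 5122, 8860, 14062, 20968
Third differences: 786, 1530, 2514, 3738, 5202, 6906
Fourth differences: 744, 984, 1224, 1464, 1704
Fifth differences: 240, 240, 240, 240

240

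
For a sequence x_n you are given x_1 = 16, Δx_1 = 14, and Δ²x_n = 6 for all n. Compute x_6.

146

Build the table forward from the leading diagonal:
Δ²: 6, 6, 6, 6, 6, 6
Δ: 14, 20, 26, 32, 38, 44
x: 16, 30, 50, 76, 108, 146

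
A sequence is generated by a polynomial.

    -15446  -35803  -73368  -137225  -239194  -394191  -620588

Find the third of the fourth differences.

-3456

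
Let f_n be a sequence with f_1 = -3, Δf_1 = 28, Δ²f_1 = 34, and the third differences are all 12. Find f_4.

Build the table forward from the leading diagonal:
D3: 12, 12, 12, 12
D2: 34, 46, 58, 70
D1: 28, 62, 108, 166
f: -3, 25, 87, 195

195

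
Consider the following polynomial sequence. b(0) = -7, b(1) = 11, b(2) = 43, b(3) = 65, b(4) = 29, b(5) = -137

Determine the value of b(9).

-4381

First differences: 18, 32, 22, -36, -166
Second differences: 14, -10, -58, -130
Third differences: -24, -48, -72
Fourth differences: -24, -24
The fourth differences are constant (-24).
-72 − 24 = -96;  -130 − 96 = -226;  -166 − 226 = -392;  -137 − 392 = -529
-96 − 24 = -120;  -226 − 120 = -346;  -392 − 346 = -738;  -529 − 738 = -1267
-120 − 24 = -144;  -346 − 144 = -490;  -738 − 490 = -1228;  -1267 − 1228 = -2495
-144 − 24 = -168;  -490 − 168 = -658;  -1228 − 658 = -1886;  -2495 − 1886 = -4381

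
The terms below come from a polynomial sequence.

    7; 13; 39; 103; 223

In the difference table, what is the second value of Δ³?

First differences: 6, 26, 64, 120
Second differences: 20, 38, 56
Third differences: 18, 18

18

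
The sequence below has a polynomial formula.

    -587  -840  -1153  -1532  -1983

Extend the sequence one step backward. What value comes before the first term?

-253  -313  -379  -451
-60  -66  -72
-6  -6
The third differences are constant at -6.
Work back: -60 + 6 = -54;  -253 + 54 = -199;  -587 + 199 = -388

-388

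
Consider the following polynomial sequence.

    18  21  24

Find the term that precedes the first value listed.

15

Δ: 3  3
The first differences are constant at 3.
Work back: 18 − 3 = 15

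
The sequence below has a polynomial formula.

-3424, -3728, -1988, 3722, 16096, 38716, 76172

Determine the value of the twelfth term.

D1: -304, 1740, 5710, 12374, 22620, 37456
D2: 2044, 3970, 6664, 10246, 14836
D3: 1926, 2694, 3582, 4590
D4: 768, 888, 1008
D5: 120, 120
Fifth differences constant at 120.
1008 + 120 = 1128;  4590 + 1128 = 5718;  14836 + 5718 = 20554;  37456 + 20554 = 58010;  76172 + 58010 = 134182
1128 + 120 = 1248;  5718 + 1248 = 6966;  20554 + 6966 = 27520;  58010 + 27520 = 85530;  134182 + 85530 = 219712
1248 + 120 = 1368;  6966 + 1368 = 8334;  27520 + 8334 = 35854;  85530 + 35854 = 121384;  219712 + 121384 = 341096
1368 + 120 = 1488;  8334 + 1488 = 9822;  35854 + 9822 = 45676;  121384 + 45676 = 167060;  341096 + 167060 = 508156
1488 + 120 = 1608;  9822 + 1608 = 11430;  45676 + 11430 = 57106;  167060 + 57106 = 224166;  508156 + 224166 = 732322

732322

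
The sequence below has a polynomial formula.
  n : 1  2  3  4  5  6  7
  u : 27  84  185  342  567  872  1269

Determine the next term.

First differences: 57  101  157  225  305  397
Second differences: 44  56  68  80  92
Third differences: 12  12  12  12
Constant third difference = 12, so extend:
92 + 12 = 104;  397 + 104 = 501;  1269 + 501 = 1770

1770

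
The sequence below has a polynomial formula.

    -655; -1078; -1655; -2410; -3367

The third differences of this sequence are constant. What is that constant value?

-24

D1: -423, -577, -755, -957
D2: -154, -178, -202
D3: -24, -24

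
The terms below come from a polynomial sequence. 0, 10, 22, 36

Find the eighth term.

112

Δ: 10, 12, 14
Δ²: 2, 2
The second differences are constant (2).
14 + 2 = 16;  36 + 16 = 52
16 + 2 = 18;  52 + 18 = 70
18 + 2 = 20;  70 + 20 = 90
20 + 2 = 22;  90 + 22 = 112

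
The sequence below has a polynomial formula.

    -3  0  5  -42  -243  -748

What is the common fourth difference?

First differences: 3, 5, -47, -201, -505
Second differences: 2, -52, -154, -304
Third differences: -54, -102, -150
Fourth differences: -48, -48

-48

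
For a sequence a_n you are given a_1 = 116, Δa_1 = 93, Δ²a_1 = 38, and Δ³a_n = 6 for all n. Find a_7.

Build the table forward from the leading diagonal:
Δ³: 6  6  6  6  6  6  6
Δ²: 38  44  50  56  62  68  74
Δ: 93  131  175  225  281  343  411
a: 116  209  340  515  740  1021  1364

1364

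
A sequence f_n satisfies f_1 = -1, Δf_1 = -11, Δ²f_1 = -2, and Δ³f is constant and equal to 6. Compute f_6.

Build the table forward from the leading diagonal:
Third differences: 6, 6, 6, 6, 6, 6
Second differences: -2, 4, 10, 16, 22, 28
First differences: -11, -13, -9, 1, 17, 39
f: -1, -12, -25, -34, -33, -16

-16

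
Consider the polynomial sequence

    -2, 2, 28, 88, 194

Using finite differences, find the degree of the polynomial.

3

D1: 4, 26, 60, 106
D2: 22, 34, 46
D3: 12, 12
The third differences are constant, so the polynomial has degree 3.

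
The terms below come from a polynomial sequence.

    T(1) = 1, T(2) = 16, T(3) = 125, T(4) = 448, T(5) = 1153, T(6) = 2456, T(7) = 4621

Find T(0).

Δ: 15, 109, 323, 705, 1303, 2165
Δ²: 94, 214, 382, 598, 862
Δ³: 120, 168, 216, 264
Δ⁴: 48, 48, 48
The fourth differences are constant at 48.
Work back: 120 − 48 = 72;  94 − 72 = 22;  15 − 22 = -7;  1 + 7 = 8

8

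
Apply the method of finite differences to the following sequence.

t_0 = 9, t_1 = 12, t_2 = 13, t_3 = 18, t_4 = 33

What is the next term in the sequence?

D1: 3, 1, 5, 15
D2: -2, 4, 10
D3: 6, 6
Constant third difference = 6, so extend:
10 + 6 = 16;  15 + 16 = 31;  33 + 31 = 64

64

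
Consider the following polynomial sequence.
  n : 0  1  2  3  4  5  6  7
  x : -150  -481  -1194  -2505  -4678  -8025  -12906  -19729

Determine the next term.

-331 , -713 , -1311 , -2173 , -3347 , -4881 , -6823
-382 , -598 , -862 , -1174 , -1534 , -1942
-216 , -264 , -312 , -360 , -408
-48 , -48 , -48 , -48
Constant fourth difference = -48, so extend:
-408 − 48 = -456;  -1942 − 456 = -2398;  -6823 − 2398 = -9221;  -19729 − 9221 = -28950

-28950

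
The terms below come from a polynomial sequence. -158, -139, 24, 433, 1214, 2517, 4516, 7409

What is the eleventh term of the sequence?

First differences: 19, 163, 409, 781, 1303, 1999, 2893
Second differences: 144, 246, 372, 522, 696, 894
Third differences: 102, 126, 150, 174, 198
Fourth differences: 24, 24, 24, 24
The fourth differences are constant (24).
198 + 24 = 222;  894 + 222 = 1116;  2893 + 1116 = 4009;  7409 + 4009 = 11418
222 + 24 = 246;  1116 + 246 = 1362;  4009 + 1362 = 5371;  11418 + 5371 = 16789
246 + 24 = 270;  1362 + 270 = 1632;  5371 + 1632 = 7003;  16789 + 7003 = 23792

23792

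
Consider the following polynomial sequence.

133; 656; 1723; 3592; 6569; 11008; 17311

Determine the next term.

25928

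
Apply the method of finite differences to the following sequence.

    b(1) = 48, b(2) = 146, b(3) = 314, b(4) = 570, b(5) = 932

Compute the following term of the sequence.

First differences: 98 , 168 , 256 , 362
Second differences: 70 , 88 , 106
Third differences: 18 , 18
Constant third difference = 18, so extend:
106 + 18 = 124;  362 + 124 = 486;  932 + 486 = 1418

1418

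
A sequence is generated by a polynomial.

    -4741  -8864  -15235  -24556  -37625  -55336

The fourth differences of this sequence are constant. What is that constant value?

D1: -4123, -6371, -9321, -13069, -17711
D2: -2248, -2950, -3748, -4642
D3: -702, -798, -894
D4: -96, -96

-96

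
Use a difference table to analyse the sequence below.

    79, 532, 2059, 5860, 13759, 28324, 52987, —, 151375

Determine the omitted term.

Using the first 7 terms:
First differences: 453, 1527, 3801, 7899, 14565, 24663
Second differences: 1074, 2274, 4098, 6666, 10098
Third differences: 1200, 1824, 2568, 3432
Fourth differences: 624, 744, 864
Fifth differences: 120, 120
Constant fifth difference = 120.
Extend forward: 864 + 120 = 984;  3432 + 984 = 4416;  10098 + 4416 = 14514;  24663 + 14514 = 39177;  52987 + 39177 = 92164

92164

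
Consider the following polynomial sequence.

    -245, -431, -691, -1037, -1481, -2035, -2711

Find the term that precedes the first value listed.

-186  -260  -346  -444  -554  -676
-74  -86  -98  -110  -122
-12  -12  -12  -12
The third differences are constant at -12.
Work back: -74 + 12 = -62;  -186 + 62 = -124;  -245 + 124 = -121

-121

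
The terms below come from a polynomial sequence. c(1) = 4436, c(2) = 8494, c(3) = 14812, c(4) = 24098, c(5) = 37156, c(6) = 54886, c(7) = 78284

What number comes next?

108442

D1: 4058, 6318, 9286, 13058, 17730, 23398
D2: 2260, 2968, 3772, 4672, 5668
D3: 708, 804, 900, 996
D4: 96, 96, 96
Constant fourth difference = 96, so extend:
996 + 96 = 1092;  5668 + 1092 = 6760;  23398 + 6760 = 30158;  78284 + 30158 = 108442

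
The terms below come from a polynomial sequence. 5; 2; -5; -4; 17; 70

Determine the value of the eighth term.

First differences: -3 , -7 , 1 , 21 , 53
Second differences: -4 , 8 , 20 , 32
Third differences: 12 , 12 , 12
Constant third difference = 12, so extend:
32 + 12 = 44;  53 + 44 = 97;  70 + 97 = 167
44 + 12 = 56;  97 + 56 = 153;  167 + 153 = 320

320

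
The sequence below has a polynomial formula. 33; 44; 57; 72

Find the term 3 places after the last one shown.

D1: 11, 13, 15
D2: 2, 2
Constant second difference = 2, so extend:
15 + 2 = 17;  72 + 17 = 89
17 + 2 = 19;  89 + 19 = 108
19 + 2 = 21;  108 + 21 = 129

129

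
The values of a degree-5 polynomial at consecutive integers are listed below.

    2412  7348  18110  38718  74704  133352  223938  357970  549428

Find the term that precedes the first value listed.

First differences: 4936  10762  20608  35986  58648  90586  134032  191458
Second differences: 5826  9846  15378  22662  31938  43446  57426
Third differences: 4020  5532  7284  9276  11508  13980
Fourth differences: 1512  1752  1992  2232  2472
Fifth differences: 240  240  240  240
The fifth differences are constant at 240.
Work back: 1512 − 240 = 1272;  4020 − 1272 = 2748;  5826 − 2748 = 3078;  4936 − 3078 = 1858;  2412 − 1858 = 554

554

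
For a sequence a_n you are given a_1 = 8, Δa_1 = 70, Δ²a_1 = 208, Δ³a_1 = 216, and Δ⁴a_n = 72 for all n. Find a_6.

4958

Build the table forward from the leading diagonal:
D4: 72  72  72  72  72  72
D3: 216  288  360  432  504  576
D2: 208  424  712  1072  1504  2008
D1: 70  278  702  1414  2486  3990
a: 8  78  356  1058  2472  4958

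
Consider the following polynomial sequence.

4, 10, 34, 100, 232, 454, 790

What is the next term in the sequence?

6 , 24 , 66 , 132 , 222 , 336
18 , 42 , 66 , 90 , 114
24 , 24 , 24 , 24
Third differences constant at 24.
114 + 24 = 138;  336 + 138 = 474;  790 + 474 = 1264

1264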